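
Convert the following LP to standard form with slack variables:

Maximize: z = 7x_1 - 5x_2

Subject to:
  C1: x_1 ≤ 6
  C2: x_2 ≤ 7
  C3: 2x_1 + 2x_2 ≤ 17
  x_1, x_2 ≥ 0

max z = 7x_1 - 5x_2

s.t.
  x_1 + s1 = 6
  x_2 + s2 = 7
  2x_1 + 2x_2 + s3 = 17
  x_1, x_2, s1, s2, s3 ≥ 0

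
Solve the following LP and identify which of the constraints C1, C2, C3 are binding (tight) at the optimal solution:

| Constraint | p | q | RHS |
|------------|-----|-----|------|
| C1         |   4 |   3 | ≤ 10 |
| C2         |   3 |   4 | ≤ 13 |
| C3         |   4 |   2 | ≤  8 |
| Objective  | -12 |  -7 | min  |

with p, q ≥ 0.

At p = 1, q = 2, compute slack b - a·x for each constraint:
  C1: 10 − 10 = 0  (binding)
  C2: 13 − 11 = 2  (slack)
  C3: 8 − 8 = 0  (binding)

Optimal: p = 1, q = 2
Binding: C1, C3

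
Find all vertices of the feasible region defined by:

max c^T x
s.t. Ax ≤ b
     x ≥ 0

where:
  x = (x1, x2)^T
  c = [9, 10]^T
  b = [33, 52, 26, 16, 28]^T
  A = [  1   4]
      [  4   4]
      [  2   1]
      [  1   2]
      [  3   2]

(0, 0), (9.333, 0), (6, 5), (0, 8)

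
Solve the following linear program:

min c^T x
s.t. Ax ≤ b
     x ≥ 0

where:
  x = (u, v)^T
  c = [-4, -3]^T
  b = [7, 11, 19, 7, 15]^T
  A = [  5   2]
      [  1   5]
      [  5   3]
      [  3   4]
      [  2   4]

Evaluate the objective at each vertex of the feasible region:
  z(0, 0) = 0
  z(1.4, 0) = -5.6
  z(1, 1) = -7  ←
  z(0, 1.75) = -5.25
The minimum is at u = 1, v = 1.

u = 1, v = 1, z = -7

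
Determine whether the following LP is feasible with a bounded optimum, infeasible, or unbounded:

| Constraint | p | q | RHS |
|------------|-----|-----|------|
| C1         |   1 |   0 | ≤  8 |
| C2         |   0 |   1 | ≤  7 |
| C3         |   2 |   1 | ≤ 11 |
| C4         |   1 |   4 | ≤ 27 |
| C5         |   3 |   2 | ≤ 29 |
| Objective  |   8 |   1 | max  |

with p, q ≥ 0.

Feasible with a bounded optimal solution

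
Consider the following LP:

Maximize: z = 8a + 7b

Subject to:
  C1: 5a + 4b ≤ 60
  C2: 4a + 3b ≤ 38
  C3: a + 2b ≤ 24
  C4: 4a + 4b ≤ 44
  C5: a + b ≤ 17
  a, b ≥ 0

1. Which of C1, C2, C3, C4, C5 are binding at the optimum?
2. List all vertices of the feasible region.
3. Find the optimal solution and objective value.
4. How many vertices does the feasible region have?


1. C2, C4
2. (0, 0), (9.5, 0), (5, 6), (0, 11)
3. a = 5, b = 6, z = 82
4. 4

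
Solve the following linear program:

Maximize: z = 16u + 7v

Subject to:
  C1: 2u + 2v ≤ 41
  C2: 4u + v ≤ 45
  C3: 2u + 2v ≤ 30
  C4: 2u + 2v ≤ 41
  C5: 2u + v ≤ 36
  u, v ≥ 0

Evaluate the objective at each vertex of the feasible region:
  z(0, 0) = 0
  z(11.25, 0) = 180
  z(10, 5) = 195  ←
  z(0, 15) = 105
The maximum is at u = 10, v = 5.

u = 10, v = 5, z = 195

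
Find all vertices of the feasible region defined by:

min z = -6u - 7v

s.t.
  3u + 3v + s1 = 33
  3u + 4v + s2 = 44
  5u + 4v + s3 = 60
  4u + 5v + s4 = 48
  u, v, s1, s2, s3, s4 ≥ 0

(0, 0), (11, 0), (7, 4), (0, 9.6)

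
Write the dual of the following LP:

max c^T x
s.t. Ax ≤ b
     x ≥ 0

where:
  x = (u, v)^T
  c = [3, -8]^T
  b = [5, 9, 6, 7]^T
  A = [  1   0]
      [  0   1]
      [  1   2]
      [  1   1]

Primal max cᵀx s.t. Ax ≤ b, x ≥ 0  →  Dual min bᵀy s.t. Aᵀy ≥ c, y ≥ 0.

Minimize: z = 5y1 + 9y2 + 6y3 + 7y4

Subject to:
  y1 + y3 + y4 ≥ 3
  y2 + 2y3 + y4 ≥ -8
  y1, y2, y3, y4 ≥ 0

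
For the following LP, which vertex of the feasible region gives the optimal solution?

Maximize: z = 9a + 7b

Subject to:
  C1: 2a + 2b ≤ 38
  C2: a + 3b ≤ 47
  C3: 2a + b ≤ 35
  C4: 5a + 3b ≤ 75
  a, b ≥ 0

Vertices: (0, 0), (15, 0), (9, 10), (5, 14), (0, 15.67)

Evaluate the objective at each vertex of the feasible region:
  z(0, 0) = 0
  z(15, 0) = 135
  z(9, 10) = 151  ←
  z(5, 14) = 143
  z(0, 15.67) = 109.7
The maximum is at a = 9, b = 10.

(9, 10)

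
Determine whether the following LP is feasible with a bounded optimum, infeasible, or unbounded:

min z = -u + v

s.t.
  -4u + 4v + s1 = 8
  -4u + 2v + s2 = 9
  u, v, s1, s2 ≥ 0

Unbounded (objective can decrease without bound)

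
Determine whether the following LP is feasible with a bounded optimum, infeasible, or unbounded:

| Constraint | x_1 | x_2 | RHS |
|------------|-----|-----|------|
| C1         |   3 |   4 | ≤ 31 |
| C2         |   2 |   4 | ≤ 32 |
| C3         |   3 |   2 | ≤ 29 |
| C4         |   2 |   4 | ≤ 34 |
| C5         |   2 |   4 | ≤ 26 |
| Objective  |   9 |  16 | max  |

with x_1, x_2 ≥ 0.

Feasible with a bounded optimal solution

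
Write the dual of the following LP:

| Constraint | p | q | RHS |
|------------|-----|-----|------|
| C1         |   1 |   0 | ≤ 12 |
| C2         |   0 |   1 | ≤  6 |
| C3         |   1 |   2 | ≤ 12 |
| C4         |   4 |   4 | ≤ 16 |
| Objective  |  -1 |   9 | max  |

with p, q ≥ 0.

Primal max cᵀx s.t. Ax ≤ b, x ≥ 0  →  Dual min bᵀy s.t. Aᵀy ≥ c, y ≥ 0.

Minimize: z = 12y1 + 6y2 + 12y3 + 16y4

Subject to:
  y1 + y3 + 4y4 ≥ -1
  y2 + 2y3 + 4y4 ≥ 9
  y1, y2, y3, y4 ≥ 0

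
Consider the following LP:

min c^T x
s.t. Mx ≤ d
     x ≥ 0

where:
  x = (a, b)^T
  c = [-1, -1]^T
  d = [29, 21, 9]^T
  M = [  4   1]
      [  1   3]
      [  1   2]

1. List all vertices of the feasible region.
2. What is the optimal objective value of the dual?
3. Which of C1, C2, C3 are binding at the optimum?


1. (0, 0), (7.25, 0), (7, 1), (0, 4.5)
2. -8
3. C1, C3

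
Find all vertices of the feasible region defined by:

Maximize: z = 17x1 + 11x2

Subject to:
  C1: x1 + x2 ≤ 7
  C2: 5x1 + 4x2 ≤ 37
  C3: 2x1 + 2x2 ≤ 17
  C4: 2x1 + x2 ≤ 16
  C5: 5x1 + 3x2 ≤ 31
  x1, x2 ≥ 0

(0, 0), (6.2, 0), (5, 2), (0, 7)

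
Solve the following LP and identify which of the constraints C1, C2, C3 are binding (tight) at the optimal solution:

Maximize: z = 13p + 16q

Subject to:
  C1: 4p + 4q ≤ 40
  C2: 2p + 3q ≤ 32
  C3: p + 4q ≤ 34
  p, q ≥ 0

At p = 2, q = 8, compute slack b - a·x for each constraint:
  C1: 40 − 40 = 0  (binding)
  C2: 32 − 28 = 4  (slack)
  C3: 34 − 34 = 0  (binding)

Optimal: p = 2, q = 8
Binding: C1, C3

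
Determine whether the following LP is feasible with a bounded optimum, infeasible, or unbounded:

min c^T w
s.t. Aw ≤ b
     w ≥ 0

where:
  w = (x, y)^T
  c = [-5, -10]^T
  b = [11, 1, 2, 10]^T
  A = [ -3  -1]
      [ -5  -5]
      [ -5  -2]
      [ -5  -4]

Unbounded (objective can decrease without bound)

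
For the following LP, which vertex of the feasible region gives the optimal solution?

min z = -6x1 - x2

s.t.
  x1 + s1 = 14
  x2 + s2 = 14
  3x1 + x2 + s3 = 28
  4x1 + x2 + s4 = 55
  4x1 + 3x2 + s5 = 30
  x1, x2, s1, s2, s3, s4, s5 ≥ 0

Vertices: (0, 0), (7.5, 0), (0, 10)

Evaluate the objective at each vertex of the feasible region:
  z(0, 0) = 0
  z(7.5, 0) = -45  ←
  z(0, 10) = -10
The minimum is at x1 = 7.5, x2 = 0.

(7.5, 0)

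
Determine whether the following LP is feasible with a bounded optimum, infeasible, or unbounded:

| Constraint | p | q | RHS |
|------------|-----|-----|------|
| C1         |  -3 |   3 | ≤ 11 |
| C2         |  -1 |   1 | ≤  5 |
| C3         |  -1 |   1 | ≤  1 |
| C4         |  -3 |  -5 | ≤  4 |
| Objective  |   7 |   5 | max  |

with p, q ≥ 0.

Unbounded (objective can increase without bound)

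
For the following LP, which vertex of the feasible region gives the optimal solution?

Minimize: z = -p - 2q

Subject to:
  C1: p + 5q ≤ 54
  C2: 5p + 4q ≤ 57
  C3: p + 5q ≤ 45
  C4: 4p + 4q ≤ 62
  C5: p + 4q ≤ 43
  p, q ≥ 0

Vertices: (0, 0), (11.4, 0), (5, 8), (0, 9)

Evaluate the objective at each vertex of the feasible region:
  z(0, 0) = 0
  z(11.4, 0) = -11.4
  z(5, 8) = -21  ←
  z(0, 9) = -18
The minimum is at p = 5, q = 8.

(5, 8)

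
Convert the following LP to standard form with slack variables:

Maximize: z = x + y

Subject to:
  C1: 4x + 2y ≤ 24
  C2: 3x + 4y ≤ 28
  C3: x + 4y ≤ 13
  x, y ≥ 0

max z = x + y

s.t.
  4x + 2y + s1 = 24
  3x + 4y + s2 = 28
  x + 4y + s3 = 13
  x, y, s1, s2, s3 ≥ 0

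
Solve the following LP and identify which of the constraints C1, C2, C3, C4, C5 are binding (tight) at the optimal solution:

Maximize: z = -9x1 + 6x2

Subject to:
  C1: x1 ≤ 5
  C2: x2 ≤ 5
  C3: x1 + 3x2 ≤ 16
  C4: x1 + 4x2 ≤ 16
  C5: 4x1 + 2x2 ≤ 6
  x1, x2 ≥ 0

At x1 = 0, x2 = 3, compute slack b - a·x for each constraint:
  C1: 5 − 0 = 5  (slack)
  C2: 5 − 3 = 2  (slack)
  C3: 16 − 9 = 7  (slack)
  C4: 16 − 12 = 4  (slack)
  C5: 6 − 6 = 0  (binding)

Optimal: x1 = 0, x2 = 3
Binding: C5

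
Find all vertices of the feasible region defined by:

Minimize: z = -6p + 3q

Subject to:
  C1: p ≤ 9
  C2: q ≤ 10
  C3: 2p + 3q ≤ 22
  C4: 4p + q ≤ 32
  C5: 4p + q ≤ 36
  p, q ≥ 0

(0, 0), (8, 0), (7.4, 2.4), (0, 7.333)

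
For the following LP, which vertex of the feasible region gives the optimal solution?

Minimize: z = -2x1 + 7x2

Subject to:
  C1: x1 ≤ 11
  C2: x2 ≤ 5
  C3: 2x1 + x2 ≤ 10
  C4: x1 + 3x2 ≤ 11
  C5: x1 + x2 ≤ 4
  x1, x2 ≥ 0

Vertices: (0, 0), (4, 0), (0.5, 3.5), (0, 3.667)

Evaluate the objective at each vertex of the feasible region:
  z(0, 0) = 0
  z(4, 0) = -8  ←
  z(0.5, 3.5) = 23.5
  z(0, 3.667) = 25.67
The minimum is at x1 = 4, x2 = 0.

(4, 0)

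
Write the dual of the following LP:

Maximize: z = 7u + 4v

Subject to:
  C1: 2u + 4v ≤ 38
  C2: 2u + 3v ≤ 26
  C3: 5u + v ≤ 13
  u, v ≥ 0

Primal max cᵀx s.t. Ax ≤ b, x ≥ 0  →  Dual min bᵀy s.t. Aᵀy ≥ c, y ≥ 0.

Minimize: z = 38y1 + 26y2 + 13y3

Subject to:
  2y1 + 2y2 + 5y3 ≥ 7
  4y1 + 3y2 + y3 ≥ 4
  y1, y2, y3 ≥ 0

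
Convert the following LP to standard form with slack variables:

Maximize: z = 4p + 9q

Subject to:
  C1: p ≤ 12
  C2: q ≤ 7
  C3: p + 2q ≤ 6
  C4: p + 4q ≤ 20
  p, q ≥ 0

max z = 4p + 9q

s.t.
  p + s1 = 12
  q + s2 = 7
  p + 2q + s3 = 6
  p + 4q + s4 = 20
  p, q, s1, s2, s3, s4 ≥ 0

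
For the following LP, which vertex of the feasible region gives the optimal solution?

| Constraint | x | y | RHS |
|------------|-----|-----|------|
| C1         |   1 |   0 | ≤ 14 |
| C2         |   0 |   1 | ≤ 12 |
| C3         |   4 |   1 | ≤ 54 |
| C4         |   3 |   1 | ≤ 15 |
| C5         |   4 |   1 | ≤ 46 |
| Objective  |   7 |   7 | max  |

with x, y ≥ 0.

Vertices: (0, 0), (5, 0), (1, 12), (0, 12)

Evaluate the objective at each vertex of the feasible region:
  z(0, 0) = 0
  z(5, 0) = 35
  z(1, 12) = 91  ←
  z(0, 12) = 84
The maximum is at x = 1, y = 12.

(1, 12)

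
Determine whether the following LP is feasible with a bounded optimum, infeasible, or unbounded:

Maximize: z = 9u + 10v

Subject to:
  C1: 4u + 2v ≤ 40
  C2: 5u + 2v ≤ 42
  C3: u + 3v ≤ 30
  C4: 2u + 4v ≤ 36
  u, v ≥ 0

Feasible with a bounded optimal solution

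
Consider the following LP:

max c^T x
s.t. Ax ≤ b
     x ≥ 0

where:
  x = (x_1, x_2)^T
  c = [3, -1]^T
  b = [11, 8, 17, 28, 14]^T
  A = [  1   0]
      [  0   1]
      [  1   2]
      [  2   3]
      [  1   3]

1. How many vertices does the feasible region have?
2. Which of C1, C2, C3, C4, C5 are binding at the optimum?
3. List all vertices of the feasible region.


1. 4
2. C1
3. (0, 0), (11, 0), (11, 1), (0, 4.667)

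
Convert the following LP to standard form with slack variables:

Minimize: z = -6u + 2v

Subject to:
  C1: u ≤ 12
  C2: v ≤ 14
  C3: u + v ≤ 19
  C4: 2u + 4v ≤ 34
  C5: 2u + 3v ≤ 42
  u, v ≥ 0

min z = -6u + 2v

s.t.
  u + s1 = 12
  v + s2 = 14
  u + v + s3 = 19
  2u + 4v + s4 = 34
  2u + 3v + s5 = 42
  u, v, s1, s2, s3, s4, s5 ≥ 0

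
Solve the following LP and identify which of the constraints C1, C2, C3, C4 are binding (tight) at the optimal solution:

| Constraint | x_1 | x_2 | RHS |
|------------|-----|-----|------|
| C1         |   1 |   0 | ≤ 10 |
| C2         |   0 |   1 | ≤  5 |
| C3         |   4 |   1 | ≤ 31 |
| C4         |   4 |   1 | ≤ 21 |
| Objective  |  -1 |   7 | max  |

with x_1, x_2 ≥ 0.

At x_1 = 0, x_2 = 5, compute slack b - a·x for each constraint:
  C1: 10 − 0 = 10  (slack)
  C2: 5 − 5 = 0  (binding)
  C3: 31 − 5 = 26  (slack)
  C4: 21 − 5 = 16  (slack)

Optimal: x_1 = 0, x_2 = 5
Binding: C2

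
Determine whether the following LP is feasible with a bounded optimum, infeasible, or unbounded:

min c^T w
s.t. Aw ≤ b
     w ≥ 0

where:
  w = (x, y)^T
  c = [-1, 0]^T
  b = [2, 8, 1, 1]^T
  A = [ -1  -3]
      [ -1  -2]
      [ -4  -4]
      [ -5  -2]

Unbounded (objective can decrease without bound)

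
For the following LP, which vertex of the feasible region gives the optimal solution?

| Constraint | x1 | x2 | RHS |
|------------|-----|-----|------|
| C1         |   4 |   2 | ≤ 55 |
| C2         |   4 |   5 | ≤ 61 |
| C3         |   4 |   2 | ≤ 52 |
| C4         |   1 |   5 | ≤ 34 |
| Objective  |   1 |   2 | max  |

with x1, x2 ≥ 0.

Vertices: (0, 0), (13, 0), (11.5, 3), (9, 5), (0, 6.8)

Evaluate the objective at each vertex of the feasible region:
  z(0, 0) = 0
  z(13, 0) = 13
  z(11.5, 3) = 17.5
  z(9, 5) = 19  ←
  z(0, 6.8) = 13.6
The maximum is at x1 = 9, x2 = 5.

(9, 5)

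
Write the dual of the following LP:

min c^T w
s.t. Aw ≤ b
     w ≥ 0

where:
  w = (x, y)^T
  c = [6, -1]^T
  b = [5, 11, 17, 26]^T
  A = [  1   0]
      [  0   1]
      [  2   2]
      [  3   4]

Primal min cᵀx s.t. Ax ≤ b, x ≥ 0  →  Dual max −bᵀy s.t. Aᵀy ≥ −c, y ≥ 0.

Maximize: z = -5y1 - 11y2 - 17y3 - 26y4

Subject to:
  y1 + 2y3 + 3y4 ≥ -6
  y2 + 2y3 + 4y4 ≥ 1
  y1, y2, y3, y4 ≥ 0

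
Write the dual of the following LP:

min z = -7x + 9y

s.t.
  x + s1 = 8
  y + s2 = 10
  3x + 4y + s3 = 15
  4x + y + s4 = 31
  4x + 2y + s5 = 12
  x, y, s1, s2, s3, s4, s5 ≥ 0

Primal min cᵀx s.t. Ax ≤ b, x ≥ 0  →  Dual max −bᵀy s.t. Aᵀy ≥ −c, y ≥ 0.

Maximize: z = -8y1 - 10y2 - 15y3 - 31y4 - 12y5

Subject to:
  y1 + 3y3 + 4y4 + 4y5 ≥ 7
  y2 + 4y3 + y4 + 2y5 ≥ -9
  y1, y2, y3, y4, y5 ≥ 0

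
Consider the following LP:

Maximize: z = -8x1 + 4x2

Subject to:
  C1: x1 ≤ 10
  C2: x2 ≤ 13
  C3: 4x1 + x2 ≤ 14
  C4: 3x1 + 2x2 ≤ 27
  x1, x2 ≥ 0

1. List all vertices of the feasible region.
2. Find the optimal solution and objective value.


1. (0, 0), (3.5, 0), (0.25, 13), (0, 13)
2. x1 = 0, x2 = 13, z = 52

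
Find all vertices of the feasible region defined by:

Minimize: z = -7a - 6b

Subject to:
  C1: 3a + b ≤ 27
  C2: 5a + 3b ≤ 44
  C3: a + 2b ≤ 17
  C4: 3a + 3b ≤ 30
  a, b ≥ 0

(0, 0), (8.8, 0), (7, 3), (3, 7), (0, 8.5)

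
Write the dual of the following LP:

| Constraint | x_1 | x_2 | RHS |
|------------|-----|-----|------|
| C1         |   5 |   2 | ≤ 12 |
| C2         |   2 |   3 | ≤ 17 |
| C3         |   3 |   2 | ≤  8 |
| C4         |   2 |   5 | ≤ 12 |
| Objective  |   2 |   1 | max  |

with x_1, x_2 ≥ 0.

Primal max cᵀx s.t. Ax ≤ b, x ≥ 0  →  Dual min bᵀy s.t. Aᵀy ≥ c, y ≥ 0.

Minimize: z = 12y1 + 17y2 + 8y3 + 12y4

Subject to:
  5y1 + 2y2 + 3y3 + 2y4 ≥ 2
  2y1 + 3y2 + 2y3 + 5y4 ≥ 1
  y1, y2, y3, y4 ≥ 0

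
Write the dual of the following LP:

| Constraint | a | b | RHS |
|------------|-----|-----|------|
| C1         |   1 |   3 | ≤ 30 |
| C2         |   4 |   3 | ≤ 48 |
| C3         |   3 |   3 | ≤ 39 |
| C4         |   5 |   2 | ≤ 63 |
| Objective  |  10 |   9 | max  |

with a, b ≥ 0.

Primal max cᵀx s.t. Ax ≤ b, x ≥ 0  →  Dual min bᵀy s.t. Aᵀy ≥ c, y ≥ 0.

Minimize: z = 30y1 + 48y2 + 39y3 + 63y4

Subject to:
  y1 + 4y2 + 3y3 + 5y4 ≥ 10
  3y1 + 3y2 + 3y3 + 2y4 ≥ 9
  y1, y2, y3, y4 ≥ 0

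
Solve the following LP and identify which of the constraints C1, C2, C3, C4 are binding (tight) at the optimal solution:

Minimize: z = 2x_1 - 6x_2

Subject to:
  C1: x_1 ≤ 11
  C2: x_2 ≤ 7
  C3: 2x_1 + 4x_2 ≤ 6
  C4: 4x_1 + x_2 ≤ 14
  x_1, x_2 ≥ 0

At x_1 = 0, x_2 = 1.5, compute slack b - a·x for each constraint:
  C1: 11 − 0 = 11  (slack)
  C2: 7 − 1.5 = 5.5  (slack)
  C3: 6 − 6 = 0  (binding)
  C4: 14 − 1.5 = 12.5  (slack)

Optimal: x_1 = 0, x_2 = 1.5
Binding: C3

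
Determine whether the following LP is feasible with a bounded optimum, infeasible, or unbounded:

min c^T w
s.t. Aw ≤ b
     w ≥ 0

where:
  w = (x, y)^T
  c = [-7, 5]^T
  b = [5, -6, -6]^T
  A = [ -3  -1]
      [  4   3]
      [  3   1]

Infeasible (no feasible solution exists)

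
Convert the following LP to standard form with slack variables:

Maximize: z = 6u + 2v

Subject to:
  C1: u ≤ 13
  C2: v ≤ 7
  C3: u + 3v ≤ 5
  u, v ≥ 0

max z = 6u + 2v

s.t.
  u + s1 = 13
  v + s2 = 7
  u + 3v + s3 = 5
  u, v, s1, s2, s3 ≥ 0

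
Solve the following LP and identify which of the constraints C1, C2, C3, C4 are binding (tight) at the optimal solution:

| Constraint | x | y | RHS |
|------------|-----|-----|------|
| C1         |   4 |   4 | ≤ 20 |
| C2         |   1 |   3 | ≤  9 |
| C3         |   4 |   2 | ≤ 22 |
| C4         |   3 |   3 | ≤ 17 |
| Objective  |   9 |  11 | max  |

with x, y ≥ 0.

At x = 3, y = 2, compute slack b - a·x for each constraint:
  C1: 20 − 20 = 0  (binding)
  C2: 9 − 9 = 0  (binding)
  C3: 22 − 16 = 6  (slack)
  C4: 17 − 15 = 2  (slack)

Optimal: x = 3, y = 2
Binding: C1, C2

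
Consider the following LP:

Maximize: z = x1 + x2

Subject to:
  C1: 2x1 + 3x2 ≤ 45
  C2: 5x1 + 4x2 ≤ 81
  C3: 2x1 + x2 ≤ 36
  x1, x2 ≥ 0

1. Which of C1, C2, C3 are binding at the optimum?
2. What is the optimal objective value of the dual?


1. C1, C2
2. 18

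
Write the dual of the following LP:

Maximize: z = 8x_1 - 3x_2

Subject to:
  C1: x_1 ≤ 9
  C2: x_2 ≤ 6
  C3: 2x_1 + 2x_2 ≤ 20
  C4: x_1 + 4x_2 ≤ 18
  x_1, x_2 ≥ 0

Primal max cᵀx s.t. Ax ≤ b, x ≥ 0  →  Dual min bᵀy s.t. Aᵀy ≥ c, y ≥ 0.

Minimize: z = 9y1 + 6y2 + 20y3 + 18y4

Subject to:
  y1 + 2y3 + y4 ≥ 8
  y2 + 2y3 + 4y4 ≥ -3
  y1, y2, y3, y4 ≥ 0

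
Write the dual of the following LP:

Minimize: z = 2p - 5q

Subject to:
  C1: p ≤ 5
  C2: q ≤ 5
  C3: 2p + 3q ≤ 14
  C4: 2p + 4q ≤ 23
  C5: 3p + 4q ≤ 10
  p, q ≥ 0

Primal min cᵀx s.t. Ax ≤ b, x ≥ 0  →  Dual max −bᵀy s.t. Aᵀy ≥ −c, y ≥ 0.

Maximize: z = -5y1 - 5y2 - 14y3 - 23y4 - 10y5

Subject to:
  y1 + 2y3 + 2y4 + 3y5 ≥ -2
  y2 + 3y3 + 4y4 + 4y5 ≥ 5
  y1, y2, y3, y4, y5 ≥ 0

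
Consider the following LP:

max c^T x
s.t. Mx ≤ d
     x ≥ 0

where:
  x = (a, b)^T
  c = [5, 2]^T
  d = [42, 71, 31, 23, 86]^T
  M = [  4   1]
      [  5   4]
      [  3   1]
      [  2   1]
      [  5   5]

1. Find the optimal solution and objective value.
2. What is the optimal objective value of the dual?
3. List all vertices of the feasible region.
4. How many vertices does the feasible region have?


1. a = 8, b = 7, z = 54
2. 54
3. (0, 0), (10.33, 0), (8, 7), (7, 9), (2.2, 15), (0, 17.2)
4. 6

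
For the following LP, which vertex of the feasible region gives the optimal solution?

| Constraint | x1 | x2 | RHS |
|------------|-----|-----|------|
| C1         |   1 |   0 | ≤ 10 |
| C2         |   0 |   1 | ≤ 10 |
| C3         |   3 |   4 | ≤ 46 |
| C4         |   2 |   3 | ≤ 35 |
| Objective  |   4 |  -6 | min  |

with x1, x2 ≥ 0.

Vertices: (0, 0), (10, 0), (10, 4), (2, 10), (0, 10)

Evaluate the objective at each vertex of the feasible region:
  z(0, 0) = 0
  z(10, 0) = 40
  z(10, 4) = 16
  z(2, 10) = -52
  z(0, 10) = -60  ←
The minimum is at x1 = 0, x2 = 10.

(0, 10)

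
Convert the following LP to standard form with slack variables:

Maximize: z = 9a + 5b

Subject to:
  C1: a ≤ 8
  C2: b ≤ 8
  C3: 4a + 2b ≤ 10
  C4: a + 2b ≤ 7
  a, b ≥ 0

max z = 9a + 5b

s.t.
  a + s1 = 8
  b + s2 = 8
  4a + 2b + s3 = 10
  a + 2b + s4 = 7
  a, b, s1, s2, s3, s4 ≥ 0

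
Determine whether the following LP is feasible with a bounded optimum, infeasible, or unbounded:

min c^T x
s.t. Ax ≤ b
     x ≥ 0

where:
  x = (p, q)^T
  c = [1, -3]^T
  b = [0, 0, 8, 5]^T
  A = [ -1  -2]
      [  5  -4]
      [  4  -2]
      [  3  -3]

Unbounded (objective can decrease without bound)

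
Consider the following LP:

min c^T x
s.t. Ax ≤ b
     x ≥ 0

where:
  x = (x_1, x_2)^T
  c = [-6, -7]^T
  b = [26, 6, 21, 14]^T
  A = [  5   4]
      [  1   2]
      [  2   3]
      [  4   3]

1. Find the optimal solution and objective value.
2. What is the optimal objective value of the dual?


1. x_1 = 2, x_2 = 2, z = -26
2. -26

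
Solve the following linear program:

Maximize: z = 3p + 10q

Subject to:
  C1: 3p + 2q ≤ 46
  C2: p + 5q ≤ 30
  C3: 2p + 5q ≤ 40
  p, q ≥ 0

Evaluate the objective at each vertex of the feasible region:
  z(0, 0) = 0
  z(15.33, 0) = 46
  z(13.64, 2.545) = 66.36
  z(10, 4) = 70  ←
  z(0, 6) = 60
The maximum is at p = 10, q = 4.

p = 10, q = 4, z = 70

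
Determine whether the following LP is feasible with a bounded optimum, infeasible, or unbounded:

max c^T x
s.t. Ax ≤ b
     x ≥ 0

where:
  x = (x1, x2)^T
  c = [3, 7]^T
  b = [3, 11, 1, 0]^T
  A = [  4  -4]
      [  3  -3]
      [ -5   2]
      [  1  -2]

Unbounded (objective can increase without bound)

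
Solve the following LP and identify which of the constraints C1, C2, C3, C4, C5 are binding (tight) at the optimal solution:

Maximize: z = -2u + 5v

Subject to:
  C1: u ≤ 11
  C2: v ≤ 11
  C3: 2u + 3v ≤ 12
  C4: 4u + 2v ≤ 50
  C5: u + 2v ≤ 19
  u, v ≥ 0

At u = 0, v = 4, compute slack b - a·x for each constraint:
  C1: 11 − 0 = 11  (slack)
  C2: 11 − 4 = 7  (slack)
  C3: 12 − 12 = 0  (binding)
  C4: 50 − 8 = 42  (slack)
  C5: 19 − 8 = 11  (slack)

Optimal: u = 0, v = 4
Binding: C3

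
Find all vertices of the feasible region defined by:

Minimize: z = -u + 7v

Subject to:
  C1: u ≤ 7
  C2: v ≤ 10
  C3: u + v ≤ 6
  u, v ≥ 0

(0, 0), (6, 0), (0, 6)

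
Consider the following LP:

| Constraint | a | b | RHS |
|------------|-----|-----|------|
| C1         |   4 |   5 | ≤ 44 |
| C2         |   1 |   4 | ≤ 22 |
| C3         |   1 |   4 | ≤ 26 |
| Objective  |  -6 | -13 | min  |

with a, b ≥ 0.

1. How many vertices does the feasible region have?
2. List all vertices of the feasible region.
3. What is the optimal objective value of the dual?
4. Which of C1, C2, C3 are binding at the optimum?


1. 4
2. (0, 0), (11, 0), (6, 4), (0, 5.5)
3. -88
4. C1, C2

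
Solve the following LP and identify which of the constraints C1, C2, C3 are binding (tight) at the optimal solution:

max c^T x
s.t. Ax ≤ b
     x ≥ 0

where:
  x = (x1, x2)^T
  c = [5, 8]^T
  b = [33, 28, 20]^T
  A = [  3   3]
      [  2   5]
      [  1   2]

At x1 = 9, x2 = 2, compute slack b - a·x for each constraint:
  C1: 33 − 33 = 0  (binding)
  C2: 28 − 28 = 0  (binding)
  C3: 20 − 13 = 7  (slack)

Optimal: x1 = 9, x2 = 2
Binding: C1, C2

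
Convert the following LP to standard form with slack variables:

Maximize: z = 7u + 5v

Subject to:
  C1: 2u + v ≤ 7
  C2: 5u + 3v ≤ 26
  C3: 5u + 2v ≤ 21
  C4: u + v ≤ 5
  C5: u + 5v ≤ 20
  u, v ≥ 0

max z = 7u + 5v

s.t.
  2u + v + s1 = 7
  5u + 3v + s2 = 26
  5u + 2v + s3 = 21
  u + v + s4 = 5
  u + 5v + s5 = 20
  u, v, s1, s2, s3, s4, s5 ≥ 0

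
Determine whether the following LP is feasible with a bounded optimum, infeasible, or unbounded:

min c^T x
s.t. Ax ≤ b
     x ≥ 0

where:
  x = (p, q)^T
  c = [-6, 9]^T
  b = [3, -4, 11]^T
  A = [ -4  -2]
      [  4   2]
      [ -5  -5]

Infeasible (no feasible solution exists)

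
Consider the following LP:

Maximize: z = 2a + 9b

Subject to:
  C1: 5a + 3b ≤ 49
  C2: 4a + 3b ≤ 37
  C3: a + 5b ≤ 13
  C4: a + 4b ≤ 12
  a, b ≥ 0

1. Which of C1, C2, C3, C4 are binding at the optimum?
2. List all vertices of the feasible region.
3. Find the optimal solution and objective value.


1. C3, C4
2. (0, 0), (9.25, 0), (8.615, 0.8462), (8, 1), (0, 2.6)
3. a = 8, b = 1, z = 25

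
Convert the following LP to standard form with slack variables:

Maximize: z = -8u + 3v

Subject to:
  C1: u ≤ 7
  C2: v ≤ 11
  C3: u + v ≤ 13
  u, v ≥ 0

max z = -8u + 3v

s.t.
  u + s1 = 7
  v + s2 = 11
  u + v + s3 = 13
  u, v, s1, s2, s3 ≥ 0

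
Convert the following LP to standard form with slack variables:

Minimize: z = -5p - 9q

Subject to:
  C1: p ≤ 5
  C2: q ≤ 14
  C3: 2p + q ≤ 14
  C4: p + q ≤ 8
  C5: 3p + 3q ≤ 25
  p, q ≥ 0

min z = -5p - 9q

s.t.
  p + s1 = 5
  q + s2 = 14
  2p + q + s3 = 14
  p + q + s4 = 8
  3p + 3q + s5 = 25
  p, q, s1, s2, s3, s4, s5 ≥ 0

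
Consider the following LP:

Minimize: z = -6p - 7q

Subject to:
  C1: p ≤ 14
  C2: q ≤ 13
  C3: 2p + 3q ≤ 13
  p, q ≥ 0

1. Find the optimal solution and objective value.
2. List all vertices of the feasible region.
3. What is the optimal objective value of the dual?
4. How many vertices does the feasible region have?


1. p = 6.5, q = 0, z = -39
2. (0, 0), (6.5, 0), (0, 4.333)
3. -39
4. 3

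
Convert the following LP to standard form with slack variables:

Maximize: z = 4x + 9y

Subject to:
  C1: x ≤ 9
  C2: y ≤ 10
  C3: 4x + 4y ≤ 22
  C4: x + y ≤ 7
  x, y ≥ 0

max z = 4x + 9y

s.t.
  x + s1 = 9
  y + s2 = 10
  4x + 4y + s3 = 22
  x + y + s4 = 7
  x, y, s1, s2, s3, s4 ≥ 0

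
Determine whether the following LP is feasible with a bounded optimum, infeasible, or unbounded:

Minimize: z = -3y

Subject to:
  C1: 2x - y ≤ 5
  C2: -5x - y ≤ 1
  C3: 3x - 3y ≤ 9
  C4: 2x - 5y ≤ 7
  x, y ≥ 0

Unbounded (objective can decrease without bound)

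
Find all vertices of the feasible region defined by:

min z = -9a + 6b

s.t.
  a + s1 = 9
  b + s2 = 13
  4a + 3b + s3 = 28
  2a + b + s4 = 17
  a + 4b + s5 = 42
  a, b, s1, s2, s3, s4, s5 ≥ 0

(0, 0), (7, 0), (0, 9.333)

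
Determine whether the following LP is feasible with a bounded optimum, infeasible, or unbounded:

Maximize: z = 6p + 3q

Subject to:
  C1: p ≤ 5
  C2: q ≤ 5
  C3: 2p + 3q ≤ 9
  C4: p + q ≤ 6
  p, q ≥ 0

Feasible with a bounded optimal solution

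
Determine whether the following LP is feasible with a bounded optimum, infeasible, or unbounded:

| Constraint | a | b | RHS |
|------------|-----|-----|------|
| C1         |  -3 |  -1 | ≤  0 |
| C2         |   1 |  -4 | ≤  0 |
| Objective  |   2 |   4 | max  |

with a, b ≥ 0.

Unbounded (objective can increase without bound)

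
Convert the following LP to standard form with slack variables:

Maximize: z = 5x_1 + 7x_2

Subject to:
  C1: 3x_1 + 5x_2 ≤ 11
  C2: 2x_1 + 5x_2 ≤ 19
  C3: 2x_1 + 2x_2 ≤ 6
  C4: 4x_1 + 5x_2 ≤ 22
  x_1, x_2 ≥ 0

max z = 5x_1 + 7x_2

s.t.
  3x_1 + 5x_2 + s1 = 11
  2x_1 + 5x_2 + s2 = 19
  2x_1 + 2x_2 + s3 = 6
  4x_1 + 5x_2 + s4 = 22
  x_1, x_2, s1, s2, s3, s4 ≥ 0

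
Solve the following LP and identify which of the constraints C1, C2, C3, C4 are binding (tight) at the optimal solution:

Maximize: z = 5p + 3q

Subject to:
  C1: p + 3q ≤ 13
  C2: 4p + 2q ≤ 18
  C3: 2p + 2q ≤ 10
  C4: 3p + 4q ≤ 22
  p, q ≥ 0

At p = 4, q = 1, compute slack b - a·x for each constraint:
  C1: 13 − 7 = 6  (slack)
  C2: 18 − 18 = 0  (binding)
  C3: 10 − 10 = 0  (binding)
  C4: 22 − 16 = 6  (slack)

Optimal: p = 4, q = 1
Binding: C2, C3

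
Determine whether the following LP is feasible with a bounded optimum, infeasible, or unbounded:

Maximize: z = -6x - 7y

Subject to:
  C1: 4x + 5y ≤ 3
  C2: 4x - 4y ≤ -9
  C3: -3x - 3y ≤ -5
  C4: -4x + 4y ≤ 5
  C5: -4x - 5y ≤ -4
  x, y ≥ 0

Infeasible (no feasible solution exists)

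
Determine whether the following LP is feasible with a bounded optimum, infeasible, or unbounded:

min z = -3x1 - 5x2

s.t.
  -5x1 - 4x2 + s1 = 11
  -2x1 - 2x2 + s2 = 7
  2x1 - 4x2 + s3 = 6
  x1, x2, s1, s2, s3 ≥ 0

Unbounded (objective can decrease without bound)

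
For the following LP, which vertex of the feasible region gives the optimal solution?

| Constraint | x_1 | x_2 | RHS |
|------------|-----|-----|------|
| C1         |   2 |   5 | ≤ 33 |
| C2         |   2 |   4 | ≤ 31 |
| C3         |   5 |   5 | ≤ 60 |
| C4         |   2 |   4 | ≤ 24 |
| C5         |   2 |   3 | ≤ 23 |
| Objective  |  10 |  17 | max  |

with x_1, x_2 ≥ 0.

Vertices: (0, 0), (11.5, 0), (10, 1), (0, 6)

Evaluate the objective at each vertex of the feasible region:
  z(0, 0) = 0
  z(11.5, 0) = 115
  z(10, 1) = 117  ←
  z(0, 6) = 102
The maximum is at x_1 = 10, x_2 = 1.

(10, 1)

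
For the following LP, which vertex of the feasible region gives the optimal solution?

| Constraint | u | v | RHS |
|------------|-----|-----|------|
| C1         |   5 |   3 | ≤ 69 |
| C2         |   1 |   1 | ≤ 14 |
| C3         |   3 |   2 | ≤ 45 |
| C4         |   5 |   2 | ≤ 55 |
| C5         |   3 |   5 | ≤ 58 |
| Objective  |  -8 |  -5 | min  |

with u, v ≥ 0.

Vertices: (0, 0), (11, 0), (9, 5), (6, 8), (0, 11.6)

Evaluate the objective at each vertex of the feasible region:
  z(0, 0) = 0
  z(11, 0) = -88
  z(9, 5) = -97  ←
  z(6, 8) = -88
  z(0, 11.6) = -58
The minimum is at u = 9, v = 5.

(9, 5)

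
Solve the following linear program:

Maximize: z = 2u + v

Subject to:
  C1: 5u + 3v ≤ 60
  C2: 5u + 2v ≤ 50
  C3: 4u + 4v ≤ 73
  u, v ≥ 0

Evaluate the objective at each vertex of the feasible region:
  z(0, 0) = 0
  z(10, 0) = 20
  z(6, 10) = 22  ←
  z(2.625, 15.62) = 20.88
  z(0, 18.25) = 18.25
The maximum is at u = 6, v = 10.

u = 6, v = 10, z = 22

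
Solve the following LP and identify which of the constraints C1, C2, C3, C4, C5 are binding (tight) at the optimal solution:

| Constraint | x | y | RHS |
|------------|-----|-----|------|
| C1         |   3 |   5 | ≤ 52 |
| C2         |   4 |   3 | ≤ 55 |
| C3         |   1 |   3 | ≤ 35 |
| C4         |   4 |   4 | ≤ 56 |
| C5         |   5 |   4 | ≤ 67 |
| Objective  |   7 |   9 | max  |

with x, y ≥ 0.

At x = 9, y = 5, compute slack b - a·x for each constraint:
  C1: 52 − 52 = 0  (binding)
  C2: 55 − 51 = 4  (slack)
  C3: 35 − 24 = 11  (slack)
  C4: 56 − 56 = 0  (binding)
  C5: 67 − 65 = 2  (slack)

Optimal: x = 9, y = 5
Binding: C1, C4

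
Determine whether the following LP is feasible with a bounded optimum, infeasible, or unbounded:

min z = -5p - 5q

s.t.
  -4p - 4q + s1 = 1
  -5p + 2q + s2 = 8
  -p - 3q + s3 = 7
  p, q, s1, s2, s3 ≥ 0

Unbounded (objective can decrease without bound)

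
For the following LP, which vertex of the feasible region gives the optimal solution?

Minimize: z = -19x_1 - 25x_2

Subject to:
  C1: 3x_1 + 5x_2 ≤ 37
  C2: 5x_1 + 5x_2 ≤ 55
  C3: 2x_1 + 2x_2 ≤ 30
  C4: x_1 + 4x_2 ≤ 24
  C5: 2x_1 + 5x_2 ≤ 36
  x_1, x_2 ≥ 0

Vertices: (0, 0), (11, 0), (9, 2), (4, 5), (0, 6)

Evaluate the objective at each vertex of the feasible region:
  z(0, 0) = 0
  z(11, 0) = -209
  z(9, 2) = -221  ←
  z(4, 5) = -201
  z(0, 6) = -150
The minimum is at x_1 = 9, x_2 = 2.

(9, 2)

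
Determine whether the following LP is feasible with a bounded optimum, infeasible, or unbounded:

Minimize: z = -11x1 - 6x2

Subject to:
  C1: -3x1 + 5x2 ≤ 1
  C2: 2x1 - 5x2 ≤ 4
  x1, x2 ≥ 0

Unbounded (objective can decrease without bound)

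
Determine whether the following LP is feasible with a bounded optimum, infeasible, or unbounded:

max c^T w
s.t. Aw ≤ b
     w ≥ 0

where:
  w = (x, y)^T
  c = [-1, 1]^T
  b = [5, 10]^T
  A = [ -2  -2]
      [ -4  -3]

Unbounded (objective can increase without bound)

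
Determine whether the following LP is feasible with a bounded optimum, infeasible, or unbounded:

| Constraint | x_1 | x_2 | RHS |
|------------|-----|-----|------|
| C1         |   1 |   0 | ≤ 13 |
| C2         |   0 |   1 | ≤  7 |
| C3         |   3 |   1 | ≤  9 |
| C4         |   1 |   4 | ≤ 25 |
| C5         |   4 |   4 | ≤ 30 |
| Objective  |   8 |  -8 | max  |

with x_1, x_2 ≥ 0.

Feasible with a bounded optimal solution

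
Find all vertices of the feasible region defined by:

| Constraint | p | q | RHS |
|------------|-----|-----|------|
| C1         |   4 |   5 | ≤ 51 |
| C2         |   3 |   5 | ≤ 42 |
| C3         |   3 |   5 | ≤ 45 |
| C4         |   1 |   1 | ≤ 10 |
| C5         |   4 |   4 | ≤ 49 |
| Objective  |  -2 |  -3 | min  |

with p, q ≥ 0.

(0, 0), (10, 0), (4, 6), (0, 8.4)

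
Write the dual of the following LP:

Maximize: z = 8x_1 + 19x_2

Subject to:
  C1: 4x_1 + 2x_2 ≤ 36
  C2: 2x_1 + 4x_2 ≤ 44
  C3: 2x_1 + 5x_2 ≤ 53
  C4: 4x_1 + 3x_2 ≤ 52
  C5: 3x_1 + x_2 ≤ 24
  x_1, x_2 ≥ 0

Primal max cᵀx s.t. Ax ≤ b, x ≥ 0  →  Dual min bᵀy s.t. Aᵀy ≥ c, y ≥ 0.

Minimize: z = 36y1 + 44y2 + 53y3 + 52y4 + 24y5

Subject to:
  4y1 + 2y2 + 2y3 + 4y4 + 3y5 ≥ 8
  2y1 + 4y2 + 5y3 + 3y4 + y5 ≥ 19
  y1, y2, y3, y4, y5 ≥ 0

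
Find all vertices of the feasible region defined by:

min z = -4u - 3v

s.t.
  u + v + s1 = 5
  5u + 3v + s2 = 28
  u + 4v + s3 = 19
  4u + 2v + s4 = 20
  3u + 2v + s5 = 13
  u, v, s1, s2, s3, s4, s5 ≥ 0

(0, 0), (4.333, 0), (3, 2), (0.3333, 4.667), (0, 4.75)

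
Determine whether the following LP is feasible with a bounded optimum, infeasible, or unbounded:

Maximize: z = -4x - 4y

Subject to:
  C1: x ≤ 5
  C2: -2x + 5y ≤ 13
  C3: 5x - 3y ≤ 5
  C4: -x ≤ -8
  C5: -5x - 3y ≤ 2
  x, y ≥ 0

Infeasible (no feasible solution exists)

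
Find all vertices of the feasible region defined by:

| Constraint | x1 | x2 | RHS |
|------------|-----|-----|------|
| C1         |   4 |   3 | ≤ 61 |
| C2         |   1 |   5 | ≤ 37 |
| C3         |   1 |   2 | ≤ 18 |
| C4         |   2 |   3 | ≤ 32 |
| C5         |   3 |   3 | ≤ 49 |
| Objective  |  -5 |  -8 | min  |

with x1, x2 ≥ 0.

(0, 0), (15.25, 0), (14.5, 1), (10, 4), (5.333, 6.333), (0, 7.4)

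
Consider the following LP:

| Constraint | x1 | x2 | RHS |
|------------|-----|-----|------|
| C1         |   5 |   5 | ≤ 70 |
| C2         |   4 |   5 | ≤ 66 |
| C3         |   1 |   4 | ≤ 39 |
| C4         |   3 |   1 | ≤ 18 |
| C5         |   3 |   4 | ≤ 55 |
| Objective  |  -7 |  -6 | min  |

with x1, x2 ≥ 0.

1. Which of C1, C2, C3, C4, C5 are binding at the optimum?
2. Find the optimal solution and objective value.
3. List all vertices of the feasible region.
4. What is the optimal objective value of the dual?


1. C3, C4
2. x1 = 3, x2 = 9, z = -75
3. (0, 0), (6, 0), (3, 9), (0, 9.75)
4. -75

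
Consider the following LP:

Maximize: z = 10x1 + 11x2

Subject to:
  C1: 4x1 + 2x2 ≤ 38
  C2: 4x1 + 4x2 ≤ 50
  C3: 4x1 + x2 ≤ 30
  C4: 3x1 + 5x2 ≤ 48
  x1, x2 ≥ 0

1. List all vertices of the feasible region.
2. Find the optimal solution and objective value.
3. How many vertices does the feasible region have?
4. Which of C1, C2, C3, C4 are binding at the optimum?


1. (0, 0), (7.5, 0), (6, 6), (0, 9.6)
2. x1 = 6, x2 = 6, z = 126
3. 4
4. C3, C4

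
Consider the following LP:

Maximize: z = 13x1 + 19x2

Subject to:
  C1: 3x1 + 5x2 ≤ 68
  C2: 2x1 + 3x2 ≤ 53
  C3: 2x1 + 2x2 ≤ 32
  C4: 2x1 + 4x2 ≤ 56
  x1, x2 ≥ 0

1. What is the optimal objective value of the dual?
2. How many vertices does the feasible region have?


1. 268
2. 4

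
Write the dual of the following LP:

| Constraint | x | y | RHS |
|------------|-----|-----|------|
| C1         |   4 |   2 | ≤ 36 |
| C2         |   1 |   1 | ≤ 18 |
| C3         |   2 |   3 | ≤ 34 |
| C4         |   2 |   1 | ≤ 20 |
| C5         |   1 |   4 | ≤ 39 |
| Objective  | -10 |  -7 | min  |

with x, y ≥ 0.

Primal min cᵀx s.t. Ax ≤ b, x ≥ 0  →  Dual max −bᵀy s.t. Aᵀy ≥ −c, y ≥ 0.

Maximize: z = -36y1 - 18y2 - 34y3 - 20y4 - 39y5

Subject to:
  4y1 + y2 + 2y3 + 2y4 + y5 ≥ 10
  2y1 + y2 + 3y3 + y4 + 4y5 ≥ 7
  y1, y2, y3, y4, y5 ≥ 0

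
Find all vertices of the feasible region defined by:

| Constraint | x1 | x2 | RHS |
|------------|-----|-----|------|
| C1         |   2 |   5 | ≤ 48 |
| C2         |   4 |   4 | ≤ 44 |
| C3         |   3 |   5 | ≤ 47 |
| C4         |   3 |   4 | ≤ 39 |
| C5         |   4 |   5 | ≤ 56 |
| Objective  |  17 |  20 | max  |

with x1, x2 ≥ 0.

(0, 0), (11, 0), (5, 6), (2.333, 8), (0, 9.4)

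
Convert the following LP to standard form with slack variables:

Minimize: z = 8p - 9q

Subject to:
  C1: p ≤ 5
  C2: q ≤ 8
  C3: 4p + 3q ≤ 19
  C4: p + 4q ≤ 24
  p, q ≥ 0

min z = 8p - 9q

s.t.
  p + s1 = 5
  q + s2 = 8
  4p + 3q + s3 = 19
  p + 4q + s4 = 24
  p, q, s1, s2, s3, s4 ≥ 0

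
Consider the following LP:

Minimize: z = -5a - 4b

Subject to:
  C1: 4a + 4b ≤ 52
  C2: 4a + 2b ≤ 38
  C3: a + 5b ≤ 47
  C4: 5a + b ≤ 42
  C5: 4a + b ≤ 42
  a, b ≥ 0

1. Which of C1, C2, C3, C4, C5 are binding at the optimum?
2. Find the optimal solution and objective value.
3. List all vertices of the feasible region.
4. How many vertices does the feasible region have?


1. C1, C2
2. a = 6, b = 7, z = -58
3. (0, 0), (8.4, 0), (7.667, 3.667), (6, 7), (4.5, 8.5), (0, 9.4)
4. 6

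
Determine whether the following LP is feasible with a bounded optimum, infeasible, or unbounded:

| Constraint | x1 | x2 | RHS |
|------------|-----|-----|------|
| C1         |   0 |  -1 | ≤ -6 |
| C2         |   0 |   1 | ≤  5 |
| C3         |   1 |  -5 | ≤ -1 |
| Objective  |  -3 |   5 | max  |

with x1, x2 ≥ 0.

Infeasible (no feasible solution exists)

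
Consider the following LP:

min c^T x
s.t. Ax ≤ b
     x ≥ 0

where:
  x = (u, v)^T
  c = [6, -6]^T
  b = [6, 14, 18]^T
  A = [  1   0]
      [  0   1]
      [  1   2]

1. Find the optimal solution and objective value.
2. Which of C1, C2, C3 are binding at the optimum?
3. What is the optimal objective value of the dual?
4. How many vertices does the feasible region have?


1. u = 0, v = 9, z = -54
2. C3
3. -54
4. 4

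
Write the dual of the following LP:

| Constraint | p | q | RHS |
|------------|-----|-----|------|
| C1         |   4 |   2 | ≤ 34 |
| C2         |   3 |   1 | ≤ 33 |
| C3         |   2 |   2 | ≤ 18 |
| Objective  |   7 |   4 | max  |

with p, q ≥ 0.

Primal max cᵀx s.t. Ax ≤ b, x ≥ 0  →  Dual min bᵀy s.t. Aᵀy ≥ c, y ≥ 0.

Minimize: z = 34y1 + 33y2 + 18y3

Subject to:
  4y1 + 3y2 + 2y3 ≥ 7
  2y1 + y2 + 2y3 ≥ 4
  y1, y2, y3 ≥ 0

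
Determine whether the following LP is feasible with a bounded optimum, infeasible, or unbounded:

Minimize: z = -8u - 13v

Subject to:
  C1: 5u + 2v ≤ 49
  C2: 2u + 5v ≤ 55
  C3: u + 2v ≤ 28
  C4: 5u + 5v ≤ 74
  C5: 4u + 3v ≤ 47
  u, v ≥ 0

Feasible with a bounded optimal solution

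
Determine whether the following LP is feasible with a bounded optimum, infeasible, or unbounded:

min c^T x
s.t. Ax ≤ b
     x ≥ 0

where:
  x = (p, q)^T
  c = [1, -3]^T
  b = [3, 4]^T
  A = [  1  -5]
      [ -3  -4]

Unbounded (objective can decrease without bound)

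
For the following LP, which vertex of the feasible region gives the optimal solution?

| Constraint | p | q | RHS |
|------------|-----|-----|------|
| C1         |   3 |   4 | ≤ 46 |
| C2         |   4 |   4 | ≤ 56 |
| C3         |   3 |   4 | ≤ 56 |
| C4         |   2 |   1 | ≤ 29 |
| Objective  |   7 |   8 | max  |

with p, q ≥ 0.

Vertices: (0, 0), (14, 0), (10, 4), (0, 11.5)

Evaluate the objective at each vertex of the feasible region:
  z(0, 0) = 0
  z(14, 0) = 98
  z(10, 4) = 102  ←
  z(0, 11.5) = 92
The maximum is at p = 10, q = 4.

(10, 4)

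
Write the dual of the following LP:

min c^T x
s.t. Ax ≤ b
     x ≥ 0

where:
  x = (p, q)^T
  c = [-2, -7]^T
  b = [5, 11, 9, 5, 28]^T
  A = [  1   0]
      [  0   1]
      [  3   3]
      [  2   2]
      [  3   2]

Primal min cᵀx s.t. Ax ≤ b, x ≥ 0  →  Dual max −bᵀy s.t. Aᵀy ≥ −c, y ≥ 0.

Maximize: z = -5y1 - 11y2 - 9y3 - 5y4 - 28y5

Subject to:
  y1 + 3y3 + 2y4 + 3y5 ≥ 2
  y2 + 3y3 + 2y4 + 2y5 ≥ 7
  y1, y2, y3, y4, y5 ≥ 0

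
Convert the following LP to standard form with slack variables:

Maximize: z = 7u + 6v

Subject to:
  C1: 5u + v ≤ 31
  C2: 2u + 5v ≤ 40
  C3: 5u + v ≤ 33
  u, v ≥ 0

max z = 7u + 6v

s.t.
  5u + v + s1 = 31
  2u + 5v + s2 = 40
  5u + v + s3 = 33
  u, v, s1, s2, s3 ≥ 0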